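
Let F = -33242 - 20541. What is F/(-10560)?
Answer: 53783/10560 ≈ 5.0931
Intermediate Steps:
F = -53783
F/(-10560) = -53783/(-10560) = -53783*(-1/10560) = 53783/10560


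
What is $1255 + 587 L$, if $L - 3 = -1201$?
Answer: $-701971$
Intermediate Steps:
$L = -1198$ ($L = 3 - 1201 = -1198$)
$1255 + 587 L = 1255 + 587 \left(-1198\right) = 1255 - 703226 = -701971$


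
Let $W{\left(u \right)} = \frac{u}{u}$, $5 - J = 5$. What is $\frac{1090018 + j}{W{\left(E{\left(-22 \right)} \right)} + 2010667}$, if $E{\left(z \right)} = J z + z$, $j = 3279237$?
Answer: $\frac{397205}{182788} \approx 2.173$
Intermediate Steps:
$J = 0$ ($J = 5 - 5 = 0$)
$E{\left(z \right)} = z$ ($E{\left(z \right)} = 0 z + z = 0 + z = z$)
$W{\left(u \right)} = 1$
$\frac{1090018 + j}{W{\left(E{\left(-22 \right)} \right)} + 2010667} = \frac{1090018 + 3279237}{1 + 2010667} = \frac{4369255}{2010668} = 4369255 \cdot \frac{1}{2010668} = \frac{397205}{182788}$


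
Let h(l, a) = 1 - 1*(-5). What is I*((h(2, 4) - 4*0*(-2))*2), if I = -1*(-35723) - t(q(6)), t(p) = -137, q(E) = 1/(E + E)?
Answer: 430320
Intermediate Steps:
q(E) = 1/(2*E)
h(l, a) = 6 (h(l, a) = 1 + 5 = 6)
I = 35860 (I = -1*(-35723) - 1*(-137) = 35723 + 137 = 35860)
I*((h(2, 4) - 4*0*(-2))*2) = 35860*((6 - 4*0*(-2))*2) = 35860*((6 + 0*(-2))*2) = 35860*((6 + 0)*2) = 35860*(6*2) = 35860*12 = 430320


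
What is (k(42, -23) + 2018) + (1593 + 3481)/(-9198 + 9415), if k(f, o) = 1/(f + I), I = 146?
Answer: 83280457/40796 ≈ 2041.4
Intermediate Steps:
k(f, o) = 1/(146 + f) (k(f, o) = 1/(f + 146) = 1/(146 + f))
(k(42, -23) + 2018) + (1593 + 3481)/(-9198 + 9415) = (1/(146 + 42) + 2018) + (1593 + 3481)/(-9198 + 9415) = (1/188 + 2018) + 5074/217 = (1/188 + 2018) + 5074*(1/217) = 379385/188 + 5074/217 = 83280457/40796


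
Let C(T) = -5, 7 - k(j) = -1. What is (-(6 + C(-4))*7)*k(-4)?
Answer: -56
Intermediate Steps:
k(j) = 8 (k(j) = 7 - 1*(-1) = 7 + 1 = 8)
(-(6 + C(-4))*7)*k(-4) = (-(6 - 5)*7)*8 = (-1*1*7)*8 = -1*7*8 = -7*8 = -56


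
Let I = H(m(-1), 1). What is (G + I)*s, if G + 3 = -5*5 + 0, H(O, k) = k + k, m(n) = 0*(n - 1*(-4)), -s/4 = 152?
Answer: 15808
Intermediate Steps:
s = -608 (s = -4*152 = -608)
m(n) = 0 (m(n) = 0*(n + 4) = 0*(4 + n) = 0)
H(O, k) = 2*k
I = 2 (I = 2*1 = 2)
G = -28 (G = -3 + (-5*5 + 0) = -3 + (-25 + 0) = -3 - 25 = -28)
(G + I)*s = (-28 + 2)*(-608) = -26*(-608) = 15808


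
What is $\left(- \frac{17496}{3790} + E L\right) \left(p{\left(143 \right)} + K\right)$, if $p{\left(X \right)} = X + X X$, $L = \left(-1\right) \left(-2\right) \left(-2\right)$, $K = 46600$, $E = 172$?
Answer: $- \frac{88190037536}{1895} \approx -4.6538 \cdot 10^{7}$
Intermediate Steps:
$L = -4$ ($L = 2 \left(-2\right) = -4$)
$p{\left(X \right)} = X + X^{2}$
$\left(- \frac{17496}{3790} + E L\right) \left(p{\left(143 \right)} + K\right) = \left(- \frac{17496}{3790} + 172 \left(-4\right)\right) \left(143 \left(1 + 143\right) + 46600\right) = \left(\left(-17496\right) \frac{1}{3790} - 688\right) \left(143 \cdot 144 + 46600\right) = \left(- \frac{8748}{1895} - 688\right) \left(20592 + 46600\right) = \left(- \frac{1312508}{1895}\right) 67192 = - \frac{88190037536}{1895}$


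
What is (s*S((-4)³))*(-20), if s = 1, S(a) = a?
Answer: 1280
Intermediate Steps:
(s*S((-4)³))*(-20) = (1*(-4)³)*(-20) = (1*(-64))*(-20) = -64*(-20) = 1280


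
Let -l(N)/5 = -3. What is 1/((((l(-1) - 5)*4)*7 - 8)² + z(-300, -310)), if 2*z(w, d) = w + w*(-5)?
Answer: 1/74584 ≈ 1.3408e-5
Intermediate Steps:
z(w, d) = -2*w (z(w, d) = (w + w*(-5))/2 = (w - 5*w)/2 = (-4*w)/2 = -2*w)
l(N) = 15 (l(N) = -5*(-3) = 15)
1/((((l(-1) - 5)*4)*7 - 8)² + z(-300, -310)) = 1/((((15 - 5)*4)*7 - 8)² - 2*(-300)) = 1/(((10*4)*7 - 8)² + 600) = 1/((40*7 - 8)² + 600) = 1/((280 - 8)² + 600) = 1/(272² + 600) = 1/(73984 + 600) = 1/74584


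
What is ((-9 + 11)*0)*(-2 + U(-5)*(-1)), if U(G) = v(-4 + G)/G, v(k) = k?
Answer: 0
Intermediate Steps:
U(G) = (-4 + G)/G
((-9 + 11)*0)*(-2 + U(-5)*(-1)) = ((-9 + 11)*0)*(-2 + ((-4 - 5)/(-5))*(-1)) = (2*0)*(-2 - ⅕*(-9)*(-1)) = 0*(-2 + (9/5)*(-1)) = 0*(-2 - 9/5) = 0*(-19/5) = 0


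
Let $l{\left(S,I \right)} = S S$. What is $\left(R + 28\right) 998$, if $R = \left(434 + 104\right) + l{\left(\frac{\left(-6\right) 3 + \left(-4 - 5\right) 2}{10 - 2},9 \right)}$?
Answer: $\frac{1170155}{2} \approx 5.8508 \cdot 10^{5}$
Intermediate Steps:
$l{\left(S,I \right)} = S^{2}$
$R = \frac{2233}{4}$ ($R = \left(434 + 104\right) + \left(\frac{\left(-6\right) 3 + \left(-4 - 5\right) 2}{10 - 2}\right)^{2} = 538 + \left(\frac{-18 - 18}{8}\right)^{2} = 538 + \left(\left(-18 - 18\right) \frac{1}{8}\right)^{2} = 538 + \left(\left(-36\right) \frac{1}{8}\right)^{2} = 538 + \left(- \frac{9}{2}\right)^{2} = 538 + \frac{81}{4} = \frac{2233}{4} \approx 558.25$)
$\left(R + 28\right) 998 = \left(\frac{2233}{4} + 28\right) 998 = \frac{2345}{4} \cdot 998 = \frac{1170155}{2}$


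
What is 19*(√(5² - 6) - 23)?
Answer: -437 + 19*√19 ≈ -354.18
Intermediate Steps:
19*(√(5² - 6) - 23) = 19*(√(25 - 6) - 23) = 19*(√19 - 23) = 19*(-23 + √19) = -437 + 19*√19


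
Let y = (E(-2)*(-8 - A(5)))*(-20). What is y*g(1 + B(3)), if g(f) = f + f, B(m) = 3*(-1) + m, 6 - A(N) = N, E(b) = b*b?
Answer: 1440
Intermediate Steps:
E(b) = b²
A(N) = 6 - N
B(m) = -3 + m
y = 720 (y = ((-2)²*(-8 - (6 - 1*5)))*(-20) = (4*(-8 - (6 - 5)))*(-20) = (4*(-8 - 1*1))*(-20) = (4*(-8 - 1))*(-20) = (4*(-9))*(-20) = -36*(-20) = 720)
g(f) = 2*f
y*g(1 + B(3)) = 720*(2*(1 + (-3 + 3))) = 720*(2*(1 + 0)) = 720*(2*1) = 720*2 = 1440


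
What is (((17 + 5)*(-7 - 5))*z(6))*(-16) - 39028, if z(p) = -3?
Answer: -51700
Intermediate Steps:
(((17 + 5)*(-7 - 5))*z(6))*(-16) - 39028 = (((17 + 5)*(-7 - 5))*(-3))*(-16) - 39028 = ((22*(-12))*(-3))*(-16) - 39028 = -264*(-3)*(-16) - 39028 = 792*(-16) - 39028 = -12672 - 39028 = -51700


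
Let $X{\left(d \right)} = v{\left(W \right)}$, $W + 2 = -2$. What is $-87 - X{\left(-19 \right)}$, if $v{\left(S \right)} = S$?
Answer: $-83$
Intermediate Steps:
$W = -4$ ($W = -2 - 2 = -4$)
$X{\left(d \right)} = -4$
$-87 - X{\left(-19 \right)} = -87 - -4 = -87 + 4 = -83$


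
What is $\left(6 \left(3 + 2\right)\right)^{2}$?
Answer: $900$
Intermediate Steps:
$\left(6 \left(3 + 2\right)\right)^{2} = \left(6 \cdot 5\right)^{2} = 30^{2} = 900$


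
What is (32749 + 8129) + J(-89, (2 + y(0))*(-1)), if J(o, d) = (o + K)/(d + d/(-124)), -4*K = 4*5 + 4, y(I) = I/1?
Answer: 5033884/123 ≈ 40926.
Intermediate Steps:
y(I) = I (y(I) = I*1 = I)
K = -6 (K = -(4*5 + 4)/4 = -(20 + 4)/4 = -¼*24 = -6)
J(o, d) = 124*(-6 + o)/(123*d) (J(o, d) = (o - 6)/(d + d/(-124)) = (-6 + o)/(d + d*(-1/124)) = (-6 + o)/(d - d/124) = (-6 + o)/((123*d/124)) = (-6 + o)*(124/(123*d)) = 124*(-6 + o)/(123*d))
(32749 + 8129) + J(-89, (2 + y(0))*(-1)) = (32749 + 8129) + 124*(-6 - 89)/(123*(((2 + 0)*(-1)))) = 40878 + (124/123)*(-95)/(2*(-1)) = 40878 + (124/123)*(-95)/(-2) = 40878 + (124/123)*(-½)*(-95) = 40878 + 5890/123 = 5033884/123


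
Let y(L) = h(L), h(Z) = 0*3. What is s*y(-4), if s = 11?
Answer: 0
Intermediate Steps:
h(Z) = 0
y(L) = 0
s*y(-4) = 11*0 = 0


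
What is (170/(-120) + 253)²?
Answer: 9114361/144 ≈ 63294.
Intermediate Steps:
(170/(-120) + 253)² = (170*(-1/120) + 253)² = (-17/12 + 253)² = (3019/12)² = 9114361/144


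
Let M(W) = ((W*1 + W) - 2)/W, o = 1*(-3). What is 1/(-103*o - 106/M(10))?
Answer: 9/2251 ≈ 0.0039982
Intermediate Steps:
o = -3
M(W) = (-2 + 2*W)/W (M(W) = ((W + W) - 2)/W = (2*W - 2)/W = (-2 + 2*W)/W)
1/(-103*o - 106/M(10)) = 1/(-103*(-3) - 106/(2 - 2/10)) = 1/(309 - 106/(2 - 2*1/10)) = 1/(309 - 106/(2 - 1/5)) = 1/(309 - 106/9/5) = 1/(309 - 106*5/9) = 1/(309 - 530/9) = 1/(2251/9) = 9/2251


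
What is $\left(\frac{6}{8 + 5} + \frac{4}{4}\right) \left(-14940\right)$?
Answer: $- \frac{283860}{13} \approx -21835.0$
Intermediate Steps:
$\left(\frac{6}{8 + 5} + \frac{4}{4}\right) \left(-14940\right) = \left(\frac{6}{13} + 4 \cdot \frac{1}{4}\right) \left(-14940\right) = \left(6 \cdot \frac{1}{13} + 1\right) \left(-14940\right) = \left(\frac{6}{13} + 1\right) \left(-14940\right) = \frac{19}{13} \left(-14940\right) = - \frac{283860}{13}$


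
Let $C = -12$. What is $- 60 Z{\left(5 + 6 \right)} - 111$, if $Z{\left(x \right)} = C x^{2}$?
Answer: $87009$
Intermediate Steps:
$Z{\left(x \right)} = - 12 x^{2}$
$- 60 Z{\left(5 + 6 \right)} - 111 = - 60 \left(- 12 \left(5 + 6\right)^{2}\right) - 111 = - 60 \left(- 12 \cdot 11^{2}\right) - 111 = - 60 \left(\left(-12\right) 121\right) - 111 = \left(-60\right) \left(-1452\right) - 111 = 87120 - 111 = 87009$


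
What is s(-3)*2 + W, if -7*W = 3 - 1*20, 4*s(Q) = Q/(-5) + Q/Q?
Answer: 113/35 ≈ 3.2286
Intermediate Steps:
s(Q) = 1/4 - Q/20 (s(Q) = (Q/(-5) + Q/Q)/4 = (Q*(-1/5) + 1)/4 = (-Q/5 + 1)/4 = (1 - Q/5)/4 = 1/4 - Q/20)
W = 17/7 (W = -(3 - 1*20)/7 = -(3 - 20)/7 = -1/7*(-17) = 17/7 ≈ 2.4286)
s(-3)*2 + W = (1/4 - 1/20*(-3))*2 + 17/7 = (1/4 + 3/20)*2 + 17/7 = (2/5)*2 + 17/7 = 4/5 + 17/7 = 113/35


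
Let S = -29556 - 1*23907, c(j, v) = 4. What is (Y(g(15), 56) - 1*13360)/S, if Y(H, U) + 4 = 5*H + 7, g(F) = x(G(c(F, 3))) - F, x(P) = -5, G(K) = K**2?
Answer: 13457/53463 ≈ 0.25171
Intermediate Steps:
g(F) = -5 - F
Y(H, U) = 3 + 5*H (Y(H, U) = -4 + (5*H + 7) = -4 + (7 + 5*H) = 3 + 5*H)
S = -53463 (S = -29556 - 23907 = -53463)
(Y(g(15), 56) - 1*13360)/S = ((3 + 5*(-5 - 1*15)) - 1*13360)/(-53463) = ((3 + 5*(-5 - 15)) - 13360)*(-1/53463) = ((3 + 5*(-20)) - 13360)*(-1/53463) = ((3 - 100) - 13360)*(-1/53463) = (-97 - 13360)*(-1/53463) = -13457*(-1/53463) = 13457/53463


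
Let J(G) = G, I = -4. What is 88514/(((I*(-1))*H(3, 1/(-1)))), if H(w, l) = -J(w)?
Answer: -44257/6 ≈ -7376.2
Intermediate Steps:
H(w, l) = -w
88514/(((I*(-1))*H(3, 1/(-1)))) = 88514/(((-4*(-1))*(-1*3))) = 88514/((4*(-3))) = 88514/(-12) = 88514*(-1/12) = -44257/6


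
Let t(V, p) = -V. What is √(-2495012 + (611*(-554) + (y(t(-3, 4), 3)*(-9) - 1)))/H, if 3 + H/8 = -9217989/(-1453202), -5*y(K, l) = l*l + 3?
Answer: 726601*I*√70837135/97167660 ≈ 62.937*I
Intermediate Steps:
y(K, l) = -⅗ - l²/5 (y(K, l) = -(l*l + 3)/5 = -(l² + 3)/5 = -(3 + l²)/5 = -⅗ - l²/5)
H = 19433532/726601 (H = -24 + 8*(-9217989/(-1453202)) = -24 + 8*(-9217989*(-1/1453202)) = -24 + 8*(9217989/1453202) = -24 + 36871956/726601 = 19433532/726601 ≈ 26.746)
√(-2495012 + (611*(-554) + (y(t(-3, 4), 3)*(-9) - 1)))/H = √(-2495012 + (611*(-554) + ((-⅗ - ⅕*3²)*(-9) - 1)))/(19433532/726601) = √(-2495012 + (-338494 + ((-⅗ - ⅕*9)*(-9) - 1)))*(726601/19433532) = √(-2495012 + (-338494 + ((-⅗ - 9/5)*(-9) - 1)))*(726601/19433532) = √(-2495012 + (-338494 + (-12/5*(-9) - 1)))*(726601/19433532) = √(-2495012 + (-338494 + (108/5 - 1)))*(726601/19433532) = √(-2495012 + (-338494 + 103/5))*(726601/19433532) = √(-2495012 - 1692367/5)*(726601/19433532) = √(-14167427/5)*(726601/19433532) = (I*√70837135/5)*(726601/19433532) = 726601*I*√70837135/97167660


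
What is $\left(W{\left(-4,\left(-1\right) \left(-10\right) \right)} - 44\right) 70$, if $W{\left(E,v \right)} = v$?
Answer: $-2380$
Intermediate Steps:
$\left(W{\left(-4,\left(-1\right) \left(-10\right) \right)} - 44\right) 70 = \left(\left(-1\right) \left(-10\right) - 44\right) 70 = \left(10 - 44\right) 70 = \left(-34\right) 70 = -2380$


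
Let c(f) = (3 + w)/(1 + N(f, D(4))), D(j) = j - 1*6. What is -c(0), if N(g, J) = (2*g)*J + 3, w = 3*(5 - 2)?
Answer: -3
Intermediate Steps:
D(j) = -6 + j (D(j) = j - 6 = -6 + j)
w = 9 (w = 3*3 = 9)
N(g, J) = 3 + 2*J*g (N(g, J) = 2*J*g + 3 = 3 + 2*J*g)
c(f) = 12/(4 - 4*f) (c(f) = (3 + 9)/(1 + (3 + 2*(-6 + 4)*f)) = 12/(1 + (3 + 2*(-2)*f)) = 12/(1 + (3 - 4*f)) = 12/(4 - 4*f))
-c(0) = -3/(1 - 1*0) = -3/(1 + 0) = -3/1 = -3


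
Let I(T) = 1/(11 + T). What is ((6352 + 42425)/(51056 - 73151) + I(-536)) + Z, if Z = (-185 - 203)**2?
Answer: 12935303348/85925 ≈ 1.5054e+5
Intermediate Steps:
Z = 150544 (Z = (-388)**2 = 150544)
((6352 + 42425)/(51056 - 73151) + I(-536)) + Z = ((6352 + 42425)/(51056 - 73151) + 1/(11 - 536)) + 150544 = (48777/(-22095) + 1/(-525)) + 150544 = (48777*(-1/22095) - 1/525) + 150544 = (-16259/7365 - 1/525) + 150544 = -189852/85925 + 150544 = 12935303348/85925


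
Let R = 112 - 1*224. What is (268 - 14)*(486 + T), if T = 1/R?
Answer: 6912737/56 ≈ 1.2344e+5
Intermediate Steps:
R = -112 (R = 112 - 224 = -112)
T = -1/112 (T = 1/(-112) = -1/112 ≈ -0.0089286)
(268 - 14)*(486 + T) = (268 - 14)*(486 - 1/112) = 254*(54431/112) = 6912737/56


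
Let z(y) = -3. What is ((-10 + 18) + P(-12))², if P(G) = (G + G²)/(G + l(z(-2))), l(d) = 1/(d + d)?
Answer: 43264/5329 ≈ 8.1186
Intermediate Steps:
l(d) = 1/(2*d)
P(G) = (G + G²)/(-⅙ + G) (P(G) = (G + G²)/(G + (½)/(-3)) = (G + G²)/(G + (½)*(-⅓)) = (G + G²)/(G - ⅙) = (G + G²)/(-⅙ + G))
((-10 + 18) + P(-12))² = ((-10 + 18) + 6*(-12)*(1 - 12)/(-1 + 6*(-12)))² = (8 + 6*(-12)*(-11)/(-1 - 72))² = (8 + 6*(-12)*(-11)/(-73))² = (8 + 6*(-12)*(-1/73)*(-11))² = (8 - 792/73)² = (-208/73)² = 43264/5329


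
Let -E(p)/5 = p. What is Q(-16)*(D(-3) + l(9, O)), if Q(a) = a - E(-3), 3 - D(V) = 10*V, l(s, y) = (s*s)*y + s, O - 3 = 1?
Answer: -11346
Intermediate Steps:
O = 4 (O = 3 + 1 = 4)
E(p) = -5*p
l(s, y) = s + y*s² (l(s, y) = s²*y + s = y*s² + s = s + y*s²)
D(V) = 3 - 10*V
Q(a) = -15 + a (Q(a) = a - (-5)*(-3) = a - 1*15 = a - 15 = -15 + a)
Q(-16)*(D(-3) + l(9, O)) = (-15 - 16)*((3 - 10*(-3)) + 9*(1 + 9*4)) = -31*((3 + 30) + 9*(1 + 36)) = -31*(33 + 9*37) = -31*(33 + 333) = -31*366 = -11346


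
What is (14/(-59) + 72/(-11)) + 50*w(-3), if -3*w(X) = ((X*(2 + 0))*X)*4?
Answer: -783202/649 ≈ -1206.8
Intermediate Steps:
w(X) = -8*X**2/3 (w(X) = -(X*(2 + 0))*X*4/3 = -(X*2)*X*4/3 = -(2*X)*X*4/3 = -2*X**2*4/3 = -8*X**2/3)
(14/(-59) + 72/(-11)) + 50*w(-3) = (14/(-59) + 72/(-11)) + 50*(-8/3*(-3)**2) = (14*(-1/59) + 72*(-1/11)) + 50*(-8/3*9) = (-14/59 - 72/11) + 50*(-24) = -4402/649 - 1200 = -783202/649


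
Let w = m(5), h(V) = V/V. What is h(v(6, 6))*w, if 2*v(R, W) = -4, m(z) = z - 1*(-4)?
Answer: 9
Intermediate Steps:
m(z) = 4 + z (m(z) = z + 4 = 4 + z)
v(R, W) = -2 (v(R, W) = (½)*(-4) = -2)
h(V) = 1
w = 9 (w = 4 + 5 = 9)
h(v(6, 6))*w = 1*9 = 9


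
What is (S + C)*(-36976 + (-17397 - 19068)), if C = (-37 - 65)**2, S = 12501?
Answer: -1682166105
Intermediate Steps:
C = 10404 (C = (-102)**2 = 10404)
(S + C)*(-36976 + (-17397 - 19068)) = (12501 + 10404)*(-36976 + (-17397 - 19068)) = 22905*(-36976 - 36465) = 22905*(-73441) = -1682166105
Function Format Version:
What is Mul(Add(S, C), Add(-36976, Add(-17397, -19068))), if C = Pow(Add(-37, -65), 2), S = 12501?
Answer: -1682166105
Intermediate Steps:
C = 10404 (C = Pow(-102, 2) = 10404)
Mul(Add(S, C), Add(-36976, Add(-17397, -19068))) = Mul(Add(12501, 10404), Add(-36976, Add(-17397, -19068))) = Mul(22905, Add(-36976, -36465)) = Mul(22905, -73441) = -1682166105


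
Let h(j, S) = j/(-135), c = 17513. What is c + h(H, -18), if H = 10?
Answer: 472849/27 ≈ 17513.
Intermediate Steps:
h(j, S) = -j/135 (h(j, S) = j*(-1/135) = -j/135)
c + h(H, -18) = 17513 - 1/135*10 = 17513 - 2/27 = 472849/27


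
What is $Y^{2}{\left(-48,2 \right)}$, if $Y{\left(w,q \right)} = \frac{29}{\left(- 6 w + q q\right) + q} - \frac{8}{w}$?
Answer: $\frac{169}{2401} \approx 0.070387$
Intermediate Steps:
$Y{\left(w,q \right)} = - \frac{8}{w} + \frac{29}{q + q^{2} - 6 w}$ ($Y{\left(w,q \right)} = \frac{29}{\left(- 6 w + q^{2}\right) + q} - \frac{8}{w} = \frac{29}{\left(q^{2} - 6 w\right) + q} - \frac{8}{w} = \frac{29}{q + q^{2} - 6 w} - \frac{8}{w} = - \frac{8}{w} + \frac{29}{q + q^{2} - 6 w}$)
$Y^{2}{\left(-48,2 \right)} = \left(\frac{\left(-8\right) 2 - 8 \cdot 2^{2} + 77 \left(-48\right)}{\left(-48\right) \left(2 + 2^{2} - -288\right)}\right)^{2} = \left(- \frac{-16 - 32 - 3696}{48 \left(2 + 4 + 288\right)}\right)^{2} = \left(- \frac{-16 - 32 - 3696}{48 \cdot 294}\right)^{2} = \left(\left(- \frac{1}{48}\right) \frac{1}{294} \left(-3744\right)\right)^{2} = \left(\frac{13}{49}\right)^{2} = \frac{169}{2401}$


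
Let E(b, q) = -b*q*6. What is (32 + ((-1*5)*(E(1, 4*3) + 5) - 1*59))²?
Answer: 94864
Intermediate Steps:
E(b, q) = -6*b*q
(32 + ((-1*5)*(E(1, 4*3) + 5) - 1*59))² = (32 + ((-1*5)*(-6*1*4*3 + 5) - 1*59))² = (32 + (-5*(-6*1*12 + 5) - 59))² = (32 + (-5*(-72 + 5) - 59))² = (32 + (-5*(-67) - 59))² = (32 + (335 - 59))² = (32 + 276)² = 308² = 94864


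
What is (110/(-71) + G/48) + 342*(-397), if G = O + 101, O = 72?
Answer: -462710789/3408 ≈ -1.3577e+5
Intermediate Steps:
G = 173 (G = 72 + 101 = 173)
(110/(-71) + G/48) + 342*(-397) = (110/(-71) + 173/48) + 342*(-397) = (110*(-1/71) + 173*(1/48)) - 135774 = (-110/71 + 173/48) - 135774 = 7003/3408 - 135774 = -462710789/3408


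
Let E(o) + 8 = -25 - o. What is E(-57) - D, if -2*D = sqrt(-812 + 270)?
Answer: 24 + I*sqrt(542)/2 ≈ 24.0 + 11.64*I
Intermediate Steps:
E(o) = -33 - o (E(o) = -8 + (-25 - o) = -33 - o)
D = -I*sqrt(542)/2 (D = -sqrt(-812 + 270)/2 = -I*sqrt(542)/2 ≈ -11.64*I)
E(-57) - D = (-33 - 1*(-57)) - (-1)*I*sqrt(542)/2 = (-33 + 57) + I*sqrt(542)/2 = 24 + I*sqrt(542)/2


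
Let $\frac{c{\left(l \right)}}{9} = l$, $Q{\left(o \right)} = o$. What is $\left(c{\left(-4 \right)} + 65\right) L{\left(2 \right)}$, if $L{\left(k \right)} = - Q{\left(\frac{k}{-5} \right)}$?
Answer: $\frac{58}{5} \approx 11.6$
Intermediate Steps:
$c{\left(l \right)} = 9 l$
$L{\left(k \right)} = \frac{k}{5}$ ($L{\left(k \right)} = - \frac{k}{-5} = - \frac{k \left(-1\right)}{5} = - \frac{\left(-1\right) k}{5} = \frac{k}{5}$)
$\left(c{\left(-4 \right)} + 65\right) L{\left(2 \right)} = \left(9 \left(-4\right) + 65\right) \frac{1}{5} \cdot 2 = \left(-36 + 65\right) \frac{2}{5} = 29 \cdot \frac{2}{5} = \frac{58}{5}$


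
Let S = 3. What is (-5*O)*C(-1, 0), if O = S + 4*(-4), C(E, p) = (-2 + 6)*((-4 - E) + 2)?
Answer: -260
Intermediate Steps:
C(E, p) = -8 - 4*E (C(E, p) = 4*(-2 - E) = -8 - 4*E)
O = -13 (O = 3 + 4*(-4) = 3 - 16 = -13)
(-5*O)*C(-1, 0) = (-5*(-13))*(-8 - 4*(-1)) = 65*(-8 + 4) = 65*(-4) = -260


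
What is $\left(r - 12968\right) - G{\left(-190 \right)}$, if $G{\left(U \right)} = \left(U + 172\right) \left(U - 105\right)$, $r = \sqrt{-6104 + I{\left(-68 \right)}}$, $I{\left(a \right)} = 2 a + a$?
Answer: $-18278 + 2 i \sqrt{1577} \approx -18278.0 + 79.423 i$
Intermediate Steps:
$I{\left(a \right)} = 3 a$
$r = 2 i \sqrt{1577}$ ($r = \sqrt{-6104 + 3 \left(-68\right)} = \sqrt{-6104 - 204} = \sqrt{-6308} = 2 i \sqrt{1577} \approx 79.423 i$)
$G{\left(U \right)} = \left(-105 + U\right) \left(172 + U\right)$ ($G{\left(U \right)} = \left(172 + U\right) \left(-105 + U\right) = \left(-105 + U\right) \left(172 + U\right)$)
$\left(r - 12968\right) - G{\left(-190 \right)} = \left(2 i \sqrt{1577} - 12968\right) - \left(-18060 + \left(-190\right)^{2} + 67 \left(-190\right)\right) = \left(2 i \sqrt{1577} - 12968\right) - \left(-18060 + 36100 - 12730\right) = \left(-12968 + 2 i \sqrt{1577}\right) - 5310 = -18278 + 2 i \sqrt{1577}$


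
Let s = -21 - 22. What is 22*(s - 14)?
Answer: -1254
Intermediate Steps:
s = -43
22*(s - 14) = 22*(-43 - 14) = 22*(-57) = -1254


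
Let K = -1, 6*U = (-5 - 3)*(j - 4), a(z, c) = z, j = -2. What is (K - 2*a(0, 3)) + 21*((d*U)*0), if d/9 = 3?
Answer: -1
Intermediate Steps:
d = 27 (d = 9*3 = 27)
U = 8 (U = ((-5 - 3)*(-2 - 4))/6 = (-8*(-6))/6 = (1/6)*48 = 8)
(K - 2*a(0, 3)) + 21*((d*U)*0) = (-1 - 2*0) + 21*((27*8)*0) = (-1 + 0) + 21*(216*0) = -1 + 21*0 = -1 + 0 = -1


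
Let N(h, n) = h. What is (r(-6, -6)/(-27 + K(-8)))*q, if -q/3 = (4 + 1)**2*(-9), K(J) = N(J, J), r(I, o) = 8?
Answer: -1080/7 ≈ -154.29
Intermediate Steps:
K(J) = J
q = 675 (q = -3*(4 + 1)**2*(-9) = -3*5**2*(-9) = -75*(-9) = -3*(-225) = 675)
(r(-6, -6)/(-27 + K(-8)))*q = (8/(-27 - 8))*675 = (8/(-35))*675 = (8*(-1/35))*675 = -8/35*675 = -1080/7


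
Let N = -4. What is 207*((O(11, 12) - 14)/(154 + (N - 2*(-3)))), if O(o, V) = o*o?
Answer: 7383/52 ≈ 141.98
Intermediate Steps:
O(o, V) = o²
207*((O(11, 12) - 14)/(154 + (N - 2*(-3)))) = 207*((11² - 14)/(154 + (-4 - 2*(-3)))) = 207*((121 - 14)/(154 + (-4 + 6))) = 207*(107/(154 + 2)) = 207*(107/156) = 7383/52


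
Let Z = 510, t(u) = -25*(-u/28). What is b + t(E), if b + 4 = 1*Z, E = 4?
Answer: 3567/7 ≈ 509.57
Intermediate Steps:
t(u) = 25*u/28 (t(u) = -(-25)*u/28 = 25*u/28)
b = 506 (b = -4 + 1*510 = -4 + 510 = 506)
b + t(E) = 506 + (25/28)*4 = 506 + 25/7 = 3567/7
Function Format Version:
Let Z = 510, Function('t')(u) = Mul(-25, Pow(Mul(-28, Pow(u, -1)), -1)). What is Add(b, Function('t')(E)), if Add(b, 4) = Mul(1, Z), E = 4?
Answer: Rational(3567, 7) ≈ 509.57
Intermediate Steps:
Function('t')(u) = Mul(Rational(25, 28), u) (Function('t')(u) = Mul(-25, Mul(Rational(-1, 28), u)) = Mul(Rational(25, 28), u))
b = 506 (b = Add(-4, Mul(1, 510)) = Add(-4, 510) = 506)
Add(b, Function('t')(E)) = Add(506, Mul(Rational(25, 28), 4)) = Add(506, Rational(25, 7)) = Rational(3567, 7)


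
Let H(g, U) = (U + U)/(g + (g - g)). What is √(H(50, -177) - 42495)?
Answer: 2*I*√265638/5 ≈ 206.16*I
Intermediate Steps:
H(g, U) = 2*U/g (H(g, U) = (2*U)/(g + 0) = (2*U)/g = 2*U/g)
√(H(50, -177) - 42495) = √(2*(-177)/50 - 42495) = √(2*(-177)*(1/50) - 42495) = √(-177/25 - 42495) = √(-1062552/25) = 2*I*√265638/5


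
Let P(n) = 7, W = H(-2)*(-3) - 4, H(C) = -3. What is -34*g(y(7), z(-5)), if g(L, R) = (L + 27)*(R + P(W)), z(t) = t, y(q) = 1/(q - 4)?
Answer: -5576/3 ≈ -1858.7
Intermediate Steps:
y(q) = 1/(-4 + q)
W = 5 (W = -3*(-3) - 4 = 9 - 4 = 5)
g(L, R) = (7 + R)*(27 + L) (g(L, R) = (L + 27)*(R + 7) = (27 + L)*(7 + R) = (7 + R)*(27 + L))
-34*g(y(7), z(-5)) = -34*(189 + 7/(-4 + 7) + 27*(-5) - 5/(-4 + 7)) = -34*(189 + 7/3 - 135 - 5/3) = -34*164/3 = -5576/3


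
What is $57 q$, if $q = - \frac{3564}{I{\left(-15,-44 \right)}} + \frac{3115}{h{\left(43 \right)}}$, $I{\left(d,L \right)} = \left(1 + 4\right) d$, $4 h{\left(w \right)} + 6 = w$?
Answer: $\frac{20260992}{925} \approx 21904.0$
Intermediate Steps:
$h{\left(w \right)} = - \frac{3}{2} + \frac{w}{4}$
$I{\left(d,L \right)} = 5 d$
$q = \frac{355456}{925}$ ($q = - \frac{3564}{5 \left(-15\right)} + \frac{3115}{- \frac{3}{2} + \frac{1}{4} \cdot 43} = - \frac{3564}{-75} + \frac{3115}{- \frac{3}{2} + \frac{43}{4}} = \left(-3564\right) \left(- \frac{1}{75}\right) + \frac{3115}{\frac{37}{4}} = \frac{1188}{25} + 3115 \cdot \frac{4}{37} = \frac{1188}{25} + \frac{12460}{37} = \frac{355456}{925} \approx 384.28$)
$57 q = 57 \cdot \frac{355456}{925} = \frac{20260992}{925}$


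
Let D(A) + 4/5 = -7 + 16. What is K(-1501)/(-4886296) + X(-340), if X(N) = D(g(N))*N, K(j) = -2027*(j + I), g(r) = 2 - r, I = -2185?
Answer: -6815232385/2443148 ≈ -2789.5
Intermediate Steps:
D(A) = 41/5 (D(A) = -⅘ + (-7 + 16) = -⅘ + 9 = 41/5)
K(j) = 4428995 - 2027*j (K(j) = -2027*(j - 2185) = -2027*(-2185 + j) = 4428995 - 2027*j)
X(N) = 41*N/5
K(-1501)/(-4886296) + X(-340) = (4428995 - 2027*(-1501))/(-4886296) + (41/5)*(-340) = (4428995 + 3042527)*(-1/4886296) - 2788 = 7471522*(-1/4886296) - 2788 = -3735761/2443148 - 2788 = -6815232385/2443148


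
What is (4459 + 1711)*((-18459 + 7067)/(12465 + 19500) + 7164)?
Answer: 282568561112/6393 ≈ 4.4200e+7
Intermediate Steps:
(4459 + 1711)*((-18459 + 7067)/(12465 + 19500) + 7164) = 6170*(-11392/31965 + 7164) = 6170*(228985868/31965) = 282568561112/6393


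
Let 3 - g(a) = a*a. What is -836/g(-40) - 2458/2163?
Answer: -2117158/3454311 ≈ -0.61290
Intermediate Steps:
g(a) = 3 - a² (g(a) = 3 - a*a = 3 - a²)
-836/g(-40) - 2458/2163 = -836/(3 - 1*(-40)²) - 2458/2163 = -836/(3 - 1*1600) - 2458*1/2163 = -836/(3 - 1600) - 2458/2163 = -836/(-1597) - 2458/2163 = -836*(-1/1597) - 2458/2163 = 836/1597 - 2458/2163 = -2117158/3454311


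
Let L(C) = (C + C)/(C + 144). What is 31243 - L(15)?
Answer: 1655869/53 ≈ 31243.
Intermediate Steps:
L(C) = 2*C/(144 + C) (L(C) = (2*C)/(144 + C) = 2*C/(144 + C))
31243 - L(15) = 31243 - 2*15/(144 + 15) = 31243 - 2*15/159 = 31243 - 1*10/53 = 31243 - 10/53 = 1655869/53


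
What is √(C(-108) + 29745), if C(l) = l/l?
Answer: √29746 ≈ 172.47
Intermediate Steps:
C(l) = 1
√(C(-108) + 29745) = √(1 + 29745) = √29746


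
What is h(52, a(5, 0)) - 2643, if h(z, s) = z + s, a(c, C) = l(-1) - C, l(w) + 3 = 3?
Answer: -2591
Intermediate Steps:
l(w) = 0 (l(w) = -3 + 3 = 0)
a(c, C) = -C (a(c, C) = 0 - C = -C)
h(z, s) = s + z
h(52, a(5, 0)) - 2643 = (-1*0 + 52) - 2643 = (0 + 52) - 2643 = 52 - 2643 = -2591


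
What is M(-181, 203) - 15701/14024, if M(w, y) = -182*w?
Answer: 461962907/14024 ≈ 32941.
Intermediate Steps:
M(-181, 203) - 15701/14024 = -182*(-181) - 15701/14024 = 32942 - 15701*1/14024 = 32942 - 15701/14024 = 461962907/14024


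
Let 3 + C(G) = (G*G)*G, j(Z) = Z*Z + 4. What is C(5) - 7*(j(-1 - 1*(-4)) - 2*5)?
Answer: 101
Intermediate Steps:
j(Z) = 4 + Z² (j(Z) = Z² + 4 = 4 + Z²)
C(G) = -3 + G³ (C(G) = -3 + (G*G)*G = -3 + G²*G = -3 + G³)
C(5) - 7*(j(-1 - 1*(-4)) - 2*5) = (-3 + 5³) - 7*((4 + (-1 - 1*(-4))²) - 2*5) = (-3 + 125) - 7*((4 + (-1 + 4)²) - 10) = 122 - 7*((4 + 3²) - 10) = 122 - 7*((4 + 9) - 10) = 122 - 7*(13 - 10) = 122 - 7*3 = 122 - 21 = 101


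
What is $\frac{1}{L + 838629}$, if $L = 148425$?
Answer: $\frac{1}{987054} \approx 1.0131 \cdot 10^{-6}$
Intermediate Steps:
$\frac{1}{L + 838629} = \frac{1}{148425 + 838629} = \frac{1}{987054}$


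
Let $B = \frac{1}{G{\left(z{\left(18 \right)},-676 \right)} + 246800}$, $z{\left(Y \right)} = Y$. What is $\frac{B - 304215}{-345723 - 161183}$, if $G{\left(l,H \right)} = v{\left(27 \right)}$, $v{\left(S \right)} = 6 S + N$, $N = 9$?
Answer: $\frac{37566141382}{62595540863} \approx 0.60014$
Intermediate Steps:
$v{\left(S \right)} = 9 + 6 S$ ($v{\left(S \right)} = 6 S + 9 = 9 + 6 S$)
$G{\left(l,H \right)} = 171$ ($G{\left(l,H \right)} = 9 + 6 \cdot 27 = 9 + 162 = 171$)
$B = \frac{1}{246971}$ ($B = \frac{1}{171 + 246800} = \frac{1}{246971} \approx 4.0491 \cdot 10^{-6}$)
$\frac{B - 304215}{-345723 - 161183} = \frac{\frac{1}{246971} - 304215}{-345723 - 161183} = - \frac{75132282764}{246971 \left(-506906\right)} = \left(- \frac{75132282764}{246971}\right) \left(- \frac{1}{506906}\right) = \frac{37566141382}{62595540863}$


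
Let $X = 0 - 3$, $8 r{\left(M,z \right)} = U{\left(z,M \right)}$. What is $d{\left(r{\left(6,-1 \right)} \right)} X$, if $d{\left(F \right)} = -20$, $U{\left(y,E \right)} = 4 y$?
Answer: $60$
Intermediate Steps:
$r{\left(M,z \right)} = \frac{z}{2}$ ($r{\left(M,z \right)} = \frac{4 z}{8} = \frac{z}{2}$)
$X = -3$ ($X = 0 - 3 = -3$)
$d{\left(r{\left(6,-1 \right)} \right)} X = \left(-20\right) \left(-3\right) = 60$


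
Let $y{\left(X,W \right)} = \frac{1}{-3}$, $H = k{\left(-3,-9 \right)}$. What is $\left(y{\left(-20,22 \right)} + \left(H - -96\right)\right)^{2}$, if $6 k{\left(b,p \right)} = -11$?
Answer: $\frac{316969}{36} \approx 8804.7$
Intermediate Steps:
$k{\left(b,p \right)} = - \frac{11}{6}$ ($k{\left(b,p \right)} = \frac{1}{6} \left(-11\right) = - \frac{11}{6}$)
$H = - \frac{11}{6} \approx -1.8333$
$y{\left(X,W \right)} = - \frac{1}{3}$
$\left(y{\left(-20,22 \right)} + \left(H - -96\right)\right)^{2} = \left(- \frac{1}{3} - - \frac{565}{6}\right)^{2} = \left(- \frac{1}{3} + \left(- \frac{11}{6} + 96\right)\right)^{2} = \left(- \frac{1}{3} + \frac{565}{6}\right)^{2} = \left(\frac{563}{6}\right)^{2} = \frac{316969}{36}$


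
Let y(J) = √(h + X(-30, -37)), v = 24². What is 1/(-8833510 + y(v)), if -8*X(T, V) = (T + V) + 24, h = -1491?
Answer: -14133616/124849438274537 - 2*I*√23770/624247191372685 ≈ -1.1321e-7 - 4.9396e-13*I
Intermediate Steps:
X(T, V) = -3 - T/8 - V/8 (X(T, V) = -((T + V) + 24)/8 = -(24 + T + V)/8 = -3 - T/8 - V/8)
v = 576
y(J) = I*√23770/4 (y(J) = √(-1491 + (-3 - ⅛*(-30) - ⅛*(-37))) = √(-1491 + (-3 + 15/4 + 37/8)) = √(-1491 + 43/8) = √(-11885/8) = I*√23770/4)
1/(-8833510 + y(v)) = 1/(-8833510 + I*√23770/4)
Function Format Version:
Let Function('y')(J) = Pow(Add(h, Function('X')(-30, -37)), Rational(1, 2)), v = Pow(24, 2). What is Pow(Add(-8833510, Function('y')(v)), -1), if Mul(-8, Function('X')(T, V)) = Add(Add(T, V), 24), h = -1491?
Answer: Add(Rational(-14133616, 124849438274537), Mul(Rational(-2, 624247191372685), I, Pow(23770, Rational(1, 2)))) ≈ Add(-1.1321e-7, Mul(-4.9396e-13, I))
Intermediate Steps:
Function('X')(T, V) = Add(-3, Mul(Rational(-1, 8), T), Mul(Rational(-1, 8), V)) (Function('X')(T, V) = Mul(Rational(-1, 8), Add(Add(T, V), 24)) = Mul(Rational(-1, 8), Add(24, T, V)) = Add(-3, Mul(Rational(-1, 8), T), Mul(Rational(-1, 8), V)))
v = 576
Function('y')(J) = Mul(Rational(1, 4), I, Pow(23770, Rational(1, 2))) (Function('y')(J) = Pow(Add(-1491, Add(-3, Mul(Rational(-1, 8), -30), Mul(Rational(-1, 8), -37))), Rational(1, 2)) = Pow(Add(-1491, Add(-3, Rational(15, 4), Rational(37, 8))), Rational(1, 2)) = Pow(Add(-1491, Rational(43, 8)), Rational(1, 2)) = Pow(Rational(-11885, 8), Rational(1, 2)) = Mul(Rational(1, 4), I, Pow(23770, Rational(1, 2))))
Pow(Add(-8833510, Function('y')(v)), -1) = Pow(Add(-8833510, Mul(Rational(1, 4), I, Pow(23770, Rational(1, 2)))), -1)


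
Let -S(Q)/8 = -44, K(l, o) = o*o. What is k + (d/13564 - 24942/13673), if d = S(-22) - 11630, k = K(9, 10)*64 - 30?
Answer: 590445663129/92730286 ≈ 6367.3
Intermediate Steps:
K(l, o) = o²
S(Q) = 352 (S(Q) = -8*(-44) = 352)
k = 6370 (k = 10²*64 - 30 = 100*64 - 30 = 6400 - 30 = 6370)
d = -11278 (d = 352 - 11630 = -11278)
k + (d/13564 - 24942/13673) = 6370 + (-11278/13564 - 24942/13673) = 6370 + (-11278*1/13564 - 24942*1/13673) = 6370 + (-5639/6782 - 24942/13673) = 6370 - 246258691/92730286 = 590445663129/92730286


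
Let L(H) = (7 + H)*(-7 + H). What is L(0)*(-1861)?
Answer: 91189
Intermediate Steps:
L(H) = (-7 + H)*(7 + H)
L(0)*(-1861) = (-49 + 0²)*(-1861) = (-49 + 0)*(-1861) = -49*(-1861) = 91189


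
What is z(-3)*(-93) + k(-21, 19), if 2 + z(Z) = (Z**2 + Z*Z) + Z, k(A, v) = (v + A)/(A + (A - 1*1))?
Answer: -51985/43 ≈ -1209.0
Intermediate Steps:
k(A, v) = (A + v)/(-1 + 2*A) (k(A, v) = (A + v)/(A + (A - 1)) = (A + v)/(A + (-1 + A)) = (A + v)/(-1 + 2*A))
z(Z) = -2 + Z + 2*Z**2 (z(Z) = -2 + ((Z**2 + Z*Z) + Z) = -2 + ((Z**2 + Z**2) + Z) = -2 + (2*Z**2 + Z) = -2 + (Z + 2*Z**2) = -2 + Z + 2*Z**2)
z(-3)*(-93) + k(-21, 19) = (-2 - 3 + 2*(-3)**2)*(-93) + (-21 + 19)/(-1 + 2*(-21)) = (-2 - 3 + 2*9)*(-93) - 2/(-1 - 42) = (-2 - 3 + 18)*(-93) - 2/(-43) = 13*(-93) - 1/43*(-2) = -1209 + 2/43 = -51985/43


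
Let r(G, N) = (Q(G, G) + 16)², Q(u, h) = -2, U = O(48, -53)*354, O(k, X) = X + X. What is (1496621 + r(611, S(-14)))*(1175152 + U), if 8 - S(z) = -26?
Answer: 1702820930076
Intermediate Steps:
O(k, X) = 2*X
U = -37524 (U = (2*(-53))*354 = -106*354 = -37524)
S(z) = 34 (S(z) = 8 - 1*(-26) = 8 + 26 = 34)
r(G, N) = 196 (r(G, N) = (-2 + 16)² = 14² = 196)
(1496621 + r(611, S(-14)))*(1175152 + U) = (1496621 + 196)*(1175152 - 37524) = 1496817*1137628 = 1702820930076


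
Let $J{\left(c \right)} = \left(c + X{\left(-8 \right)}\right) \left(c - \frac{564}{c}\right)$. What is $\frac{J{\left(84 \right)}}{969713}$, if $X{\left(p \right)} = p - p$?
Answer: $\frac{6492}{969713} \approx 0.0066948$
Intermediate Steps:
$X{\left(p \right)} = 0$
$J{\left(c \right)} = c \left(c - \frac{564}{c}\right)$ ($J{\left(c \right)} = \left(c + 0\right) \left(c - \frac{564}{c}\right) = c \left(c - \frac{564}{c}\right)$)
$\frac{J{\left(84 \right)}}{969713} = \frac{-564 + 84^{2}}{969713} = \left(-564 + 7056\right) \frac{1}{969713} = 6492 \cdot \frac{1}{969713} = \frac{6492}{969713}$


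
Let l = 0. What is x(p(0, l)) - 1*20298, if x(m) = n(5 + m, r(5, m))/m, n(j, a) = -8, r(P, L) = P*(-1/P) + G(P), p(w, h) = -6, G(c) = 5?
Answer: -60890/3 ≈ -20297.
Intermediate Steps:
r(P, L) = 4 (r(P, L) = P*(-1/P) + 5 = -1 + 5 = 4)
x(m) = -8/m
x(p(0, l)) - 1*20298 = -8/(-6) - 1*20298 = -8*(-⅙) - 20298 = 4/3 - 20298 = -60890/3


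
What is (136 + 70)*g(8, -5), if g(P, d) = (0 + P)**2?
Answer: 13184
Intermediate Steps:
g(P, d) = P**2
(136 + 70)*g(8, -5) = (136 + 70)*8**2 = 206*64 = 13184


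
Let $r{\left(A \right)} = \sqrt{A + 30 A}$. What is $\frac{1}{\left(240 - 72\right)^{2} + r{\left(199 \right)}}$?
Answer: $\frac{28224}{796588007} - \frac{\sqrt{6169}}{796588007} \approx 3.5333 \cdot 10^{-5}$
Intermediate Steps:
$r{\left(A \right)} = \sqrt{31} \sqrt{A}$ ($r{\left(A \right)} = \sqrt{31 A} = \sqrt{31} \sqrt{A}$)
$\frac{1}{\left(240 - 72\right)^{2} + r{\left(199 \right)}} = \frac{1}{\left(240 - 72\right)^{2} + \sqrt{31} \sqrt{199}} = \frac{1}{168^{2} + \sqrt{6169}} = \frac{1}{28224 + \sqrt{6169}}$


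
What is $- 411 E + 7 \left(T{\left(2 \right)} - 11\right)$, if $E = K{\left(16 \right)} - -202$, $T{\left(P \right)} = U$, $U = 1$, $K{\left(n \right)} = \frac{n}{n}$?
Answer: $-83503$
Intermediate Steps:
$K{\left(n \right)} = 1$
$T{\left(P \right)} = 1$
$E = 203$ ($E = 1 - -202 = 1 + 202 = 203$)
$- 411 E + 7 \left(T{\left(2 \right)} - 11\right) = \left(-411\right) 203 + 7 \left(1 - 11\right) = -83433 + 7 \left(-10\right) = -83433 - 70 = -83503$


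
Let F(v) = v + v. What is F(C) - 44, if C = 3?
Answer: -38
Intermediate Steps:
F(v) = 2*v
F(C) - 44 = 2*3 - 44 = 6 - 44 = -38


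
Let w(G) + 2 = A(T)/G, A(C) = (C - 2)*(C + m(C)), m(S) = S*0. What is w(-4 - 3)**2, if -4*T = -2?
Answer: 2809/784 ≈ 3.5829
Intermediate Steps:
m(S) = 0
T = 1/2 (T = -1/4*(-2) = 1/2 ≈ 0.50000)
A(C) = C*(-2 + C) (A(C) = (C - 2)*(C + 0) = (-2 + C)*C = C*(-2 + C))
w(G) = -2 - 3/(4*G) (w(G) = -2 + ((-2 + 1/2)/2)/G = -2 + ((1/2)*(-3/2))/G = -2 - 3/(4*G))
w(-4 - 3)**2 = (-2 - 3/(4*(-4 - 3)))**2 = (-2 - 3/4/(-7))**2 = (-2 - 3/4*(-1/7))**2 = (-2 + 3/28)**2 = (-53/28)**2 = 2809/784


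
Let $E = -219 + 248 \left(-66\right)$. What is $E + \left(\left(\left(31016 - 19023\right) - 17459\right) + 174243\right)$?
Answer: $152190$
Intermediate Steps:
$E = -16587$ ($E = -219 - 16368 = -16587$)
$E + \left(\left(\left(31016 - 19023\right) - 17459\right) + 174243\right) = -16587 + \left(\left(\left(31016 - 19023\right) - 17459\right) + 174243\right) = -16587 + \left(\left(11993 - 17459\right) + 174243\right) = -16587 + \left(-5466 + 174243\right) = -16587 + 168777 = 152190$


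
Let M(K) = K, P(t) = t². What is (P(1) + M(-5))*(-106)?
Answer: 424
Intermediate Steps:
(P(1) + M(-5))*(-106) = (1² - 5)*(-106) = (1 - 5)*(-106) = -4*(-106) = 424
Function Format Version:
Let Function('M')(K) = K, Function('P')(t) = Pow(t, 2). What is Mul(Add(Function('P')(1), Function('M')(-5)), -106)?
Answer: 424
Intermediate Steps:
Mul(Add(Function('P')(1), Function('M')(-5)), -106) = Mul(Add(Pow(1, 2), -5), -106) = Mul(Add(1, -5), -106) = Mul(-4, -106) = 424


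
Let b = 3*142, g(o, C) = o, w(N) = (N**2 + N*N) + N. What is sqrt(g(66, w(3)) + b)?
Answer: 2*sqrt(123) ≈ 22.181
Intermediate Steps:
w(N) = N + 2*N**2 (w(N) = (N**2 + N**2) + N = 2*N**2 + N = N + 2*N**2)
b = 426
sqrt(g(66, w(3)) + b) = sqrt(66 + 426) = sqrt(492) = 2*sqrt(123)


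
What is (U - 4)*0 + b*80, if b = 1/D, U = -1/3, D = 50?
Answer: 8/5 ≈ 1.6000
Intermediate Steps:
U = -1/3 (U = -1*1/3 = -1/3 ≈ -0.33333)
b = 1/50 ≈ 0.020000
(U - 4)*0 + b*80 = (-1/3 - 4)*0 + (1/50)*80 = -13/3*0 + 8/5 = 0 + 8/5 = 8/5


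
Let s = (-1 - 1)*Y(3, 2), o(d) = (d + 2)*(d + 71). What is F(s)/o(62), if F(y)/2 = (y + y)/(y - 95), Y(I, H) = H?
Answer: 1/52668 ≈ 1.8987e-5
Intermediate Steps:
o(d) = (2 + d)*(71 + d)
s = -4 (s = (-1 - 1)*2 = -2*2 = -4)
F(y) = 4*y/(-95 + y) (F(y) = 2*((y + y)/(y - 95)) = 2*((2*y)/(-95 + y)) = 2*(2*y/(-95 + y)) = 4*y/(-95 + y))
F(s)/o(62) = (4*(-4)/(-95 - 4))/(142 + 62² + 73*62) = (4*(-4)/(-99))/(142 + 3844 + 4526) = (4*(-4)*(-1/99))/8512 = (16/99)*(1/8512) = 1/52668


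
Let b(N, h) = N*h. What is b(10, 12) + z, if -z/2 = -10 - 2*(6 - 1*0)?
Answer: 164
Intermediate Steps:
z = 44 (z = -2*(-10 - 2*(6 - 1*0)) = -2*(-10 - 2*(6 + 0)) = -2*(-10 - 2*6) = -2*(-10 - 12) = -2*(-22) = 44)
b(10, 12) + z = 10*12 + 44 = 120 + 44 = 164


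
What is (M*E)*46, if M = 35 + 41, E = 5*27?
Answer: 471960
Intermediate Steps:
E = 135
M = 76
(M*E)*46 = (76*135)*46 = 10260*46 = 471960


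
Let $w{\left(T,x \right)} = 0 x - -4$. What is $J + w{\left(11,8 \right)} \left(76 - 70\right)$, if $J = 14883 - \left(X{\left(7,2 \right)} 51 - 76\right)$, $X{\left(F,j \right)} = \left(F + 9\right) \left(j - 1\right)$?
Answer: $14167$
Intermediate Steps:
$X{\left(F,j \right)} = \left(-1 + j\right) \left(9 + F\right)$ ($X{\left(F,j \right)} = \left(9 + F\right) \left(-1 + j\right) = \left(-1 + j\right) \left(9 + F\right)$)
$J = 14143$ ($J = 14883 - \left(\left(-9 - 7 + 9 \cdot 2 + 7 \cdot 2\right) 51 - 76\right) = 14883 - \left(\left(-9 - 7 + 18 + 14\right) 51 - 76\right) = 14883 - \left(16 \cdot 51 - 76\right) = 14883 - \left(816 - 76\right) = 14883 - 740 = 14143$)
$w{\left(T,x \right)} = 4$ ($w{\left(T,x \right)} = 0 + 4 = 4$)
$J + w{\left(11,8 \right)} \left(76 - 70\right) = 14143 + 4 \left(76 - 70\right) = 14143 + 4 \cdot 6 = 14143 + 24 = 14167$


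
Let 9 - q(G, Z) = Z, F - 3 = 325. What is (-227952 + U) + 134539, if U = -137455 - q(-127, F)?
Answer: -230549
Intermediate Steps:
F = 328 (F = 3 + 325 = 328)
q(G, Z) = 9 - Z
U = -137136 (U = -137455 - (9 - 1*328) = -137455 - (9 - 328) = -137455 - 1*(-319) = -137455 + 319 = -137136)
(-227952 + U) + 134539 = (-227952 - 137136) + 134539 = -365088 + 134539 = -230549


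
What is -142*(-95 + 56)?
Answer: 5538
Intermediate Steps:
-142*(-95 + 56) = -142*(-39) = 5538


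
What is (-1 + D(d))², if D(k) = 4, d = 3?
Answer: 9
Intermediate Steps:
(-1 + D(d))² = (-1 + 4)² = 3² = 9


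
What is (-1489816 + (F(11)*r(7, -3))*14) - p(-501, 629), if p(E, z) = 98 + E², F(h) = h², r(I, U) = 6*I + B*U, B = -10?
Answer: -1618947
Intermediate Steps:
r(I, U) = -10*U + 6*I (r(I, U) = 6*I - 10*U = -10*U + 6*I)
(-1489816 + (F(11)*r(7, -3))*14) - p(-501, 629) = (-1489816 + (11²*(-10*(-3) + 6*7))*14) - (98 + (-501)²) = (-1489816 + (121*(30 + 42))*14) - (98 + 251001) = (-1489816 + (121*72)*14) - 1*251099 = (-1489816 + 8712*14) - 251099 = (-1489816 + 121968) - 251099 = -1367848 - 251099 = -1618947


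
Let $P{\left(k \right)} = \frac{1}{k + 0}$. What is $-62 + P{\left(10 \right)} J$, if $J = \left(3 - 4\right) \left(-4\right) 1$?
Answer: $- \frac{308}{5} \approx -61.6$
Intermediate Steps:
$P{\left(k \right)} = \frac{1}{k}$
$J = 4$ ($J = \left(-1\right) \left(-4\right) 1 = 4 \cdot 1 = 4$)
$-62 + P{\left(10 \right)} J = -62 + \frac{1}{10} \cdot 4 = -62 + \frac{2}{5} = - \frac{308}{5}$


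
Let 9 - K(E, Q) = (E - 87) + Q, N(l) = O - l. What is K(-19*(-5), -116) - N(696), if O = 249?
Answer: 564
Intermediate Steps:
N(l) = 249 - l
K(E, Q) = 96 - E - Q (K(E, Q) = 9 - ((E - 87) + Q) = 9 - ((-87 + E) + Q) = 9 - (-87 + E + Q) = 9 + (87 - E - Q) = 96 - E - Q)
K(-19*(-5), -116) - N(696) = (96 - (-19)*(-5) - 1*(-116)) - (249 - 1*696) = (96 - 1*95 + 116) - (249 - 696) = (96 - 95 + 116) - 1*(-447) = 117 + 447 = 564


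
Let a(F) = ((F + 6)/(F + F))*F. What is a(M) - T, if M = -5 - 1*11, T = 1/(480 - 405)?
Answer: -376/75 ≈ -5.0133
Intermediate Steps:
T = 1/75 ≈ 0.013333
M = -16 (M = -5 - 11 = -16)
a(F) = 3 + F/2 (a(F) = ((6 + F)/((2*F)))*F = ((6 + F)*(1/(2*F)))*F = ((6 + F)/(2*F))*F = 3 + F/2)
a(M) - T = (3 + (½)*(-16)) - 1*1/75 = (3 - 8) - 1/75 = -5 - 1/75 = -376/75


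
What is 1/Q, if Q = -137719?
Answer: -1/137719 ≈ -7.2612e-6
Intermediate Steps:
1/Q = 1/(-137719) = -1/137719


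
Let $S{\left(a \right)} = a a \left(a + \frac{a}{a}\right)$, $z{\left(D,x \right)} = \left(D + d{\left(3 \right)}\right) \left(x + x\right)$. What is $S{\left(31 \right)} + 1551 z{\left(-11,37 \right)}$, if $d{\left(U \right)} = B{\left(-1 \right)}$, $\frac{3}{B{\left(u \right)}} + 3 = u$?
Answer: $- \frac{2635685}{2} \approx -1.3178 \cdot 10^{6}$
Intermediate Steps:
$B{\left(u \right)} = \frac{3}{-3 + u}$
$d{\left(U \right)} = - \frac{3}{4}$ ($d{\left(U \right)} = \frac{3}{-3 - 1} = \frac{3}{-4} = 3 \left(- \frac{1}{4}\right) = - \frac{3}{4}$)
$z{\left(D,x \right)} = 2 x \left(- \frac{3}{4} + D\right)$ ($z{\left(D,x \right)} = \left(D - \frac{3}{4}\right) \left(x + x\right) = \left(- \frac{3}{4} + D\right) 2 x = 2 x \left(- \frac{3}{4} + D\right)$)
$S{\left(a \right)} = a^{2} \left(1 + a\right)$ ($S{\left(a \right)} = a^{2} \left(a + 1\right) = a^{2} \left(1 + a\right)$)
$S{\left(31 \right)} + 1551 z{\left(-11,37 \right)} = 31^{2} \left(1 + 31\right) + 1551 \cdot \frac{1}{2} \cdot 37 \left(-3 + 4 \left(-11\right)\right) = 961 \cdot 32 + 1551 \cdot \frac{1}{2} \cdot 37 \left(-3 - 44\right) = 30752 + 1551 \cdot \frac{1}{2} \cdot 37 \left(-47\right) = 30752 + 1551 \left(- \frac{1739}{2}\right) = 30752 - \frac{2697189}{2} = - \frac{2635685}{2}$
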